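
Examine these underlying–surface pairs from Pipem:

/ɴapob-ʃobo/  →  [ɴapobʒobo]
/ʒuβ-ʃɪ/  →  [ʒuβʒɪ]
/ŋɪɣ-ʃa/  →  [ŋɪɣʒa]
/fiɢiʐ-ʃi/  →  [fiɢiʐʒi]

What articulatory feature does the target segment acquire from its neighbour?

voicing

Comparing underlying and surface forms, /ʃ/ → [ʒ] is the alternation; the neighbouring /b/ is constant.
The change voiceless → voiced matches the voicing of the preceding /b/, identifying this as voicing assimilation.
The other alternating forms pattern the same way: /ʃ/ → [ʒ] after /β/ (voiceless → voiced, matching voiced); /ʃ/ → [ʒ] after /ɣ/ (voiceless → voiced, matching voiced); /ʃ/ → [ʒ] after /ʐ/ (voiceless → voiced, matching voiced) — only voicing changes, and always toward the preceding segment.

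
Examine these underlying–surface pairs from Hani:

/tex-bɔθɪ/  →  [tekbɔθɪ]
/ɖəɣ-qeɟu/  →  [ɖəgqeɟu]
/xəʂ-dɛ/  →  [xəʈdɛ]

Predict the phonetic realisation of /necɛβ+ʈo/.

[necɛbʈo]

The data show regressive manner assimilation: /x/ → [k] before /b/; /ɣ/ → [g] before /q/; /ʂ/ → [ʈ] before /d/. In each pair only manner changes, matching the following consonant, while place and voice stay constant.
The rule targets /β/ (voiced bilabial fricative), which sits before the trigger /ʈ/ (stop).
The voiced bilabial stop is [b], so /β/ → [b].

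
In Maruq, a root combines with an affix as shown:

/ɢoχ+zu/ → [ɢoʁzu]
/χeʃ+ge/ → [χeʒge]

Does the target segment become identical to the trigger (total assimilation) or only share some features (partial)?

Comparing underlying and surface forms, /χ/ → [ʁ] is the alternation; the neighbouring /z/ is constant.
The change voiceless → voiced matches the voicing of the following /z/, identifying this as voicing assimilation.
Place and manner are unchanged, so the assimilation is partial, not total.
Checking the remaining alternation: /ʃ/ → [ʒ] before /g/ (voiceless → voiced, matching voiced) — only voicing changes, and always toward the following segment.

partial assimilation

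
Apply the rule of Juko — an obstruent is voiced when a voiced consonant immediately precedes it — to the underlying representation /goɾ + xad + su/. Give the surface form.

The rule targets /x/ (voiceless velar fricative), which sits after the trigger /ɾ/ (voiced).
Changing only its voicing to voiced gives [ɣ] — the voiced velar fricative.
At the second juncture, /s/ likewise becomes [z] adjacent to /d/.

[goɾɣadzu]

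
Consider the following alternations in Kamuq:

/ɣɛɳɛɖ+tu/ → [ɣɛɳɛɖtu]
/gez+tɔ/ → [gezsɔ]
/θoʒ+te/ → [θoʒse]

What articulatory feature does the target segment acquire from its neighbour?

manner

Comparing underlying and surface forms, /t/ → [s] is the alternation; the neighbouring /z/ is constant.
/t/ is a stop while /z/ is a fricative; the output [s] is a fricative, matching the trigger — so the feature that spreads is manner.
Checking the remaining alternation: /t/ → [s] after /ʒ/ (stop → fricative, matching a fricative) — only manner changes, and always toward the preceding segment.
Nothing changes in [ɣɛɳɛɖtu]: there the adjacent consonants already agree in manner (/t/ and /ɖ/ are both stops), so this form is consistent with the same rule.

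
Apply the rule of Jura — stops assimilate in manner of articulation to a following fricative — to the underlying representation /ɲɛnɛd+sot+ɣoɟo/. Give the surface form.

[ɲɛnɛzsosɣoɟo]

The rule targets /d/ (voiced alveolar stop), which sits before the trigger /s/ (fricative).
Changing only its manner to fricative gives [z] — the voiced alveolar fricative.
The same rule applies at the second boundary: /t/ → [s] next to /ɣ/.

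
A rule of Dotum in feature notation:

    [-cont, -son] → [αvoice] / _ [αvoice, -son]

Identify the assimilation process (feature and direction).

The rule copies [voice] from the environment onto the target, so the assimilating feature is voicing.
The conditioning segment sits to the right of the focus bar, meaning the trigger follows the segment that changes — regressive assimilation.

regressive voicing assimilation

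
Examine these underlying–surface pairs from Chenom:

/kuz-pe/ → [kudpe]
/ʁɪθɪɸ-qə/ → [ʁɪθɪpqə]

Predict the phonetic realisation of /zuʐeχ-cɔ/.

[zuʐeqcɔ]

The data show regressive manner assimilation: /z/ → [d] before /p/; /ɸ/ → [p] before /q/. In each pair only manner changes, matching the following consonant, while place and voice stay constant.
The rule targets /χ/ (voiceless uvular fricative), which sits before the trigger /c/ (stop).
A voiceless uvular stop is [q], so the surface segment is [q].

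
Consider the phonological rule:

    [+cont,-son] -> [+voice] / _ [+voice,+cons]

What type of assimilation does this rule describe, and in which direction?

The target ([+cont,-son], fricatives) acquires [+voice] next to a voiced consonant ([+voice,+cons]) — it takes on the voicing of its neighbour, so the feature that spreads is voicing.
Since the environment is written after the underscore, the trigger follows the target; the direction is regressive.

regressive voicing assimilation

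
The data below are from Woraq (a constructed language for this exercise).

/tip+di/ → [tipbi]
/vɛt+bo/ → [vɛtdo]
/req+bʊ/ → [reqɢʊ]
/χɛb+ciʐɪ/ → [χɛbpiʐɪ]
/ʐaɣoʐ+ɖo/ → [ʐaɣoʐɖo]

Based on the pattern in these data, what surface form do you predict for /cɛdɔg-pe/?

The data show progressive place assimilation: /d/ → [b] after /p/; /b/ → [d] after /t/; /b/ → [ɢ] after /q/; /c/ → [p] after /b/. In each pair only place changes, matching the preceding consonant, while manner and voice stay constant.
Nothing changes in [ʐaɣoʐɖo]: there the adjacent consonants already agree in place (/ɖ/ and /ʐ/ are both retroflex), so this form is consistent with the same rule.
The rule targets /p/ (voiceless bilabial stop), which sits after the trigger /g/ (velar).
A voiceless velar stop is [k], so the surface segment is [k].

[cɛdɔgke]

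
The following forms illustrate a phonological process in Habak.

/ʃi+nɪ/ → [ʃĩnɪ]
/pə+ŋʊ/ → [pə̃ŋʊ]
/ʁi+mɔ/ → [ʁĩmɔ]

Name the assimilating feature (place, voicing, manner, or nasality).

The vowel /i/ surfaces as nasalised [ĩ] next to the following nasal /n/ — it has acquired the [+nasal] feature of its neighbour.
The other forms show the same pattern: /ə/ → [ə̃] before /ŋ/; /i/ → [ĩ] before /m/ — each time a vowel is nasalised next to a following nasal.

nasality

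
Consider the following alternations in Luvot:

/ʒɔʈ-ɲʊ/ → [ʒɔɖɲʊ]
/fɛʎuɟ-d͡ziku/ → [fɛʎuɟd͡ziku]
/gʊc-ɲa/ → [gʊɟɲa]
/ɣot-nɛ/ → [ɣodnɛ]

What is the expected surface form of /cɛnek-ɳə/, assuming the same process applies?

[cɛnegɳə]

The data show regressive voicing assimilation: /ʈ/ → [ɖ] before /ɲ/; /c/ → [ɟ] before /ɲ/; /t/ → [d] before /n/. In each pair only voicing changes, matching the following consonant, while place and manner stay constant.
Nothing changes in [fɛʎuɟd͡ziku]: there the adjacent consonants already agree in voicing (/ɟ/ and /d͡z/ are both voiced), so this form is consistent with the same rule.
/k/ is a voiceless velar stop. The following trigger /ɳ/ is voiced, so /k/ must become voiced as well.
A voiced velar stop is [g], so the surface segment is [g].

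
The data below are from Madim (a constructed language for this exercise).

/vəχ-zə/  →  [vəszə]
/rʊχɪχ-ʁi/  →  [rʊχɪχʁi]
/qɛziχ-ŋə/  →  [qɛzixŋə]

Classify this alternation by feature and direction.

regressive place assimilation

The segment that alternates is /χ/, which surfaces as [s] when adjacent to /z/.
/χ/ is uvular while /z/ is alveolar; the output [s] is alveolar, matching the trigger — so the feature that spreads is place.
Manner and voice are unchanged, so the assimilation is partial, not total.
The same holds elsewhere in the data: /χ/ → [x] before /ŋ/ (uvular → velar, matching velar) — only place changes, and always toward the following segment.
No alternation appears in [rʊχɪχʁi]: there the adjacent consonants already agree in place (/χ/ and /ʁ/ are both uvular), so this form is consistent with the same rule.
Since the segment that changes precedes the conditioning segment, the assimilation is regressive.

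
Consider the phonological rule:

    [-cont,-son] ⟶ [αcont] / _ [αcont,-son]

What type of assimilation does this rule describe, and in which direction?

regressive manner assimilation

The shared variable α links the value of [cont] on the target to that of the neighbouring obstruent. [cont] distinguishes stops from fricatives — a manner-of-articulation feature — so this is manner assimilation.
The conditioning segment sits to the right of the focus bar, meaning the trigger follows the segment that changes — regressive assimilation.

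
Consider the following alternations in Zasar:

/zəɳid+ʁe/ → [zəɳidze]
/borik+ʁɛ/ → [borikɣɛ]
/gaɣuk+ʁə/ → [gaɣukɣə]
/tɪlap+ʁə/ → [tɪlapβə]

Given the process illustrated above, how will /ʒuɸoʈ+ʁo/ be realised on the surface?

[ʒuɸoʈʐo]

The data show progressive place assimilation: /ʁ/ → [z] after /d/; /ʁ/ → [ɣ] after /k/; /ʁ/ → [β] after /p/. In each pair only place changes, matching the preceding consonant, while manner and voice stay constant.
The rule targets /ʁ/ (voiced uvular fricative), which sits after the trigger /ʈ/ (retroflex).
The voiced retroflex fricative is [ʐ], so /ʁ/ → [ʐ].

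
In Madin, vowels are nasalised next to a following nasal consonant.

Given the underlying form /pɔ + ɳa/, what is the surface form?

[pɔ̃ɳa]

/ɔ/ sits next to the nasal /ɳ/ and is therefore nasalised to [ɔ̃].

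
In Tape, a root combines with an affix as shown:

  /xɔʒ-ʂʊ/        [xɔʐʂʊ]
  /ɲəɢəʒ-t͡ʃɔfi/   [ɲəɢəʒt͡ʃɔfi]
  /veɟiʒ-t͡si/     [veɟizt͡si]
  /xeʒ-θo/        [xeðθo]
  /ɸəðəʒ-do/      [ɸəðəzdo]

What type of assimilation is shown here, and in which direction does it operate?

regressive place assimilation

The segment that alternates is /ʒ/, which surfaces as [ʐ] when adjacent to /ʂ/.
/ʒ/ is postalveolar while /ʂ/ is retroflex; the output [ʐ] is retroflex, matching the trigger — so the feature that spreads is place.
Manner and voice are unchanged, so the assimilation is partial, not total.
The same holds elsewhere in the data: /ʒ/ → [z] before /t͡s/ (postalveolar → alveolar, matching alveolar); /ʒ/ → [ð] before /θ/ (postalveolar → dental, matching dental); /ʒ/ → [z] before /d/ (postalveolar → alveolar, matching alveolar) — only place changes, and always toward the following segment.
No alternation appears in [ɲəɢəʒt͡ʃɔfi]: there the adjacent consonants already agree in place (/ʒ/ and /t͡ʃ/ are both postalveolar), so this form is consistent with the same rule.
Since the segment that changes precedes the conditioning segment, the assimilation is regressive.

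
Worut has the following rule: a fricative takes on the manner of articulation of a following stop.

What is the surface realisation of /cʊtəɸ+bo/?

The rule targets /ɸ/ (voiceless bilabial fricative), which sits before the trigger /b/ (stop).
Changing only its manner to stop gives [p] — the voiceless bilabial stop.

[cʊtəpbo]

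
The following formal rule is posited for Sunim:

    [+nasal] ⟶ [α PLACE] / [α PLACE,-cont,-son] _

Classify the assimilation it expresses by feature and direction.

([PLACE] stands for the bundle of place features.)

The shared variable α links the value of the place features (abbreviated [PLACE]) on the target to the same value on the neighbouring segment, so place is the feature that assimilates.
The conditioning segment sits to the left of the focus bar, meaning the trigger precedes the segment that changes — progressive assimilation.

progressive place assimilation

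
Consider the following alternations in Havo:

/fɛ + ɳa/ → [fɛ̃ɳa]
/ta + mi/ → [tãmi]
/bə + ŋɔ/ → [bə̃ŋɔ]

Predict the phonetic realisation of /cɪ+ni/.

[cɪ̃ni]

The data show regressive nasality assimilation (vowel nasalisation): /ɛ/ → [ɛ̃] before /ɳ/; /a/ → [ã] before /m/; /ə/ → [ə̃] before /ŋ/ — a vowel is nasalised by an immediately following nasal consonant.
The vowel /ɪ/ is adjacent to the following nasal /n/, so it acquires [+nasal] and surfaces as [ɪ̃].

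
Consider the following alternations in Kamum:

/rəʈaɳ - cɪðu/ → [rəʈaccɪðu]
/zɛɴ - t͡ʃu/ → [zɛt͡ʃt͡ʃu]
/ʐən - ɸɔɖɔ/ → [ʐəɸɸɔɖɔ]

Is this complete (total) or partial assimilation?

total assimilation

Underlying /ɳ/ is realised as [c] next to /c/; /c/ itself does not change.
The output [c] is identical to the trigger /c/ — every feature (place, manner, voicing) has been copied — so this is total assimilation.
The remaining alternations confirm this: /ɴ/ → [t͡ʃ] before /t͡ʃ/; /n/ → [ɸ] before /ɸ/ — in each case the output is a copy of the following consonant.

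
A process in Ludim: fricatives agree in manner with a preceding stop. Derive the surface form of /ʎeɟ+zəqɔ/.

[ʎeɟdəqɔ]

The rule targets /z/ (voiced alveolar fricative), which sits after the trigger /ɟ/ (stop).
Changing only its manner to stop gives [d] — the voiced alveolar stop.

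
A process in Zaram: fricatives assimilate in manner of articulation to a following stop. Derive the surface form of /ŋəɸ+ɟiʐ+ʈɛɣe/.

[ŋəpɟiɖʈɛɣe]

The rule targets /ɸ/ (voiceless bilabial fricative), which sits before the trigger /ɟ/ (stop).
A voiceless bilabial stop is [p], so the surface segment is [p].
At the second juncture, /ʐ/ likewise becomes [ɖ] adjacent to /ʈ/.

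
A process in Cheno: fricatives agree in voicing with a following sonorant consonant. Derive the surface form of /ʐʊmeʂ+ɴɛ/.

/ʂ/ is a voiceless retroflex fricative. The following trigger /ɴ/ is voiced, so /ʂ/ must become voiced as well.
A voiced retroflex fricative is [ʐ], so the surface segment is [ʐ].

[ʐʊmeʐɴɛ]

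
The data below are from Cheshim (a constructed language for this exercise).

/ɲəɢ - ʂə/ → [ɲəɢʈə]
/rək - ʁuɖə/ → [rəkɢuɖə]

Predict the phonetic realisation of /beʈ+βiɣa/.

The data show progressive manner assimilation: /ʂ/ → [ʈ] after /ɢ/; /ʁ/ → [ɢ] after /k/. In each pair only manner changes, matching the preceding consonant, while place and voice stay constant.
/β/ is a voiced bilabial fricative. The preceding trigger /ʈ/ is a stop, so /β/ must become a stop as well.
The voiced bilabial stop is [b], so /β/ → [b].

[beʈbiɣa]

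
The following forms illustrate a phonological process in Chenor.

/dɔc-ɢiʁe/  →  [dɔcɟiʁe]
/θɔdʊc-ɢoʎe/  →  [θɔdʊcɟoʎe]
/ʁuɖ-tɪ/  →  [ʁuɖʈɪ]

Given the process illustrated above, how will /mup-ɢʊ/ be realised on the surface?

The data show progressive place assimilation: /ɢ/ → [ɟ] after /c/; /t/ → [ʈ] after /ɖ/. In each pair only place changes, matching the preceding consonant, while manner and voice stay constant.
/ɢ/ is a voiced uvular stop. The preceding trigger /p/ is bilabial, so /ɢ/ must become bilabial as well.
The voiced bilabial stop is [b], so /ɢ/ → [b].

[mupbʊ]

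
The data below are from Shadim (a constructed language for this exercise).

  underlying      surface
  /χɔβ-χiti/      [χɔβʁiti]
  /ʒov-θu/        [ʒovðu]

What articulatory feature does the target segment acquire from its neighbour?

The segment that alternates is /χ/, which surfaces as [ʁ] when adjacent to /β/.
The change voiceless → voiced matches the voicing of the preceding /β/, identifying this as voicing assimilation.
The same holds elsewhere in the data: /θ/ → [ð] after /v/ (voiceless → voiced, matching voiced) — only voicing changes, and always toward the preceding segment.

voicing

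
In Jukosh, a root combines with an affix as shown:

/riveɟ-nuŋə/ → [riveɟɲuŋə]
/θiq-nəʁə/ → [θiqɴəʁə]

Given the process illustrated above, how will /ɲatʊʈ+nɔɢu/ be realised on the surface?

The data show progressive place assimilation: /n/ → [ɲ] after /ɟ/; /n/ → [ɴ] after /q/. In each pair only place changes, matching the preceding consonant, while manner and voice stay constant.
The rule targets /n/ (voiced alveolar nasal), which sits after the trigger /ʈ/ (retroflex).
Changing only its place to retroflex gives [ɳ] — the voiced retroflex nasal.

[ɲatʊʈɳɔɢu]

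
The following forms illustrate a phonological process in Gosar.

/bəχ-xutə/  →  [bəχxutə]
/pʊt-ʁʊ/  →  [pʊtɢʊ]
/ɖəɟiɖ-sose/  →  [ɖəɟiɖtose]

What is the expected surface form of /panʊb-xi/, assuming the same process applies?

The data show progressive manner assimilation: /ʁ/ → [ɢ] after /t/; /s/ → [t] after /ɖ/. In each pair only manner changes, matching the preceding consonant, while place and voice stay constant.
No alternation appears in [bəχxutə]: there the adjacent consonants already agree in manner (/x/ and /χ/ are both fricatives), so this form is consistent with the same rule.
The rule targets /x/ (voiceless velar fricative), which sits after the trigger /b/ (stop).
Changing only its manner to stop gives [k] — the voiceless velar stop.

[panʊbki]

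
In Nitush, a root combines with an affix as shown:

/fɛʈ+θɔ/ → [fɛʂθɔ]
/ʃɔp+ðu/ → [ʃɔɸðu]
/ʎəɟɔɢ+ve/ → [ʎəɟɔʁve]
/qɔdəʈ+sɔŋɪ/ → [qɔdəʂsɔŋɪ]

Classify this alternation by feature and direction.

regressive manner assimilation

The segment that alternates is /ʈ/, which surfaces as [ʂ] when adjacent to /θ/.
/ʈ/ is a stop while /θ/ is a fricative; the output [ʂ] is a fricative, matching the trigger — so the feature that spreads is manner.
Place and voice are unchanged, so the assimilation is partial, not total.
The same holds elsewhere in the data: /p/ → [ɸ] before /ð/ (stop → fricative, matching a fricative); /ɢ/ → [ʁ] before /v/ (stop → fricative, matching a fricative); /ʈ/ → [ʂ] before /s/ (stop → fricative, matching a fricative) — only manner changes, and always toward the following segment.
The trigger is the following segment, so the direction is regressive (anticipatory).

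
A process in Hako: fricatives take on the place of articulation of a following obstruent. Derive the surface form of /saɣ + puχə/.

/ɣ/ is a voiced velar fricative. The following trigger /p/ is bilabial, so /ɣ/ must become bilabial as well.
A voiced bilabial fricative is [β], so the surface segment is [β].

[saβpuχə]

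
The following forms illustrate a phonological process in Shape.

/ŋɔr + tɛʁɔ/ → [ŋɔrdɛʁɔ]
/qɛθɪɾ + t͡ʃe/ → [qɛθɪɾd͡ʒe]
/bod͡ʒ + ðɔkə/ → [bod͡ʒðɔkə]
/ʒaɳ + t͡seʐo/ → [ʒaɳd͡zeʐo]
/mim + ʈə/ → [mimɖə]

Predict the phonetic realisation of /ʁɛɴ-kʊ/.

The data show progressive voicing assimilation: /t/ → [d] after /r/; /t͡ʃ/ → [d͡ʒ] after /ɾ/; /t͡s/ → [d͡z] after /ɳ/; /ʈ/ → [ɖ] after /m/. In each pair only voicing changes, matching the preceding consonant, while place and manner stay constant.
No alternation appears in [bod͡ʒðɔkə]: there the adjacent consonants already agree in voicing (/ð/ and /d͡ʒ/ are both voiced), so this form is consistent with the same rule.
The rule targets /k/ (voiceless velar stop), which sits after the trigger /ɴ/ (voiced).
Changing only its voicing to voiced gives [g] — the voiced velar stop.

[ʁɛɴgʊ]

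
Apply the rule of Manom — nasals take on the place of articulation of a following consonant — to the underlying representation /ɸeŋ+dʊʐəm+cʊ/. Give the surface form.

The rule targets /ŋ/ (voiced velar nasal), which sits before the trigger /d/ (alveolar).
A voiced alveolar nasal is [n], so the surface segment is [n].
At the second juncture, /m/ likewise becomes [ɲ] adjacent to /c/.

[ɸendʊʐəɲcʊ]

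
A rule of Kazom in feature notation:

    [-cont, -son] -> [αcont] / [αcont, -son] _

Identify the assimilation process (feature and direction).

progressive manner assimilation

The rule copies [cont] (continuancy) from the environment onto the target stops; since [±cont] encodes the stop/fricative manner contrast, the assimilating dimension is manner.
The conditioning segment sits to the left of the focus bar, meaning the trigger precedes the segment that changes — progressive assimilation.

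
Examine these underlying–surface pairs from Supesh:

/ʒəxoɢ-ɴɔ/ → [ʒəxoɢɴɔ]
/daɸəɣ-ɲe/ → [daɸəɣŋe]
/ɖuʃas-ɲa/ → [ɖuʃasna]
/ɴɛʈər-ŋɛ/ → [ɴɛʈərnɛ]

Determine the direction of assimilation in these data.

The segment that alternates is /ɲ/, which surfaces as [ŋ] when adjacent to /ɣ/.
The change palatal → velar matches the place of the preceding /ɣ/, identifying this as place assimilation.
The other alternating forms pattern the same way: /ɲ/ → [n] after /s/ (palatal → alveolar, matching alveolar); /ŋ/ → [n] after /r/ (velar → alveolar, matching alveolar) — only place changes, and always toward the preceding segment.
No alternation appears in [ʒəxoɢɴɔ]: there the adjacent consonants already agree in place (/ɴ/ and /ɢ/ are both uvular), so this form is consistent with the same rule.
Since the segment that changes follows the conditioning segment, the assimilation is progressive.

progressive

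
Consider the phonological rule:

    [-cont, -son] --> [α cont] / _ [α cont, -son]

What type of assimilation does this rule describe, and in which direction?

The shared variable α links the value of [cont] on the target to that of the neighbouring obstruent. [cont] distinguishes stops from fricatives — a manner-of-articulation feature — so this is manner assimilation.
The conditioning segment sits to the right of the focus bar, meaning the trigger follows the segment that changes — regressive assimilation.

regressive manner assimilation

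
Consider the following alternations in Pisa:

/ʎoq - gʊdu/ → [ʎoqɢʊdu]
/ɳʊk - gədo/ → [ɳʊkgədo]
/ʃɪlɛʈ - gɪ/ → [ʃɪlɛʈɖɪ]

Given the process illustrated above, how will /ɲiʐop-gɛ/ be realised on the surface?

[ɲiʐopbɛ]

The data show progressive place assimilation: /g/ → [ɢ] after /q/; /g/ → [ɖ] after /ʈ/. In each pair only place changes, matching the preceding consonant, while manner and voice stay constant.
Nothing changes in [ɳʊkgədo]: there the adjacent consonants already agree in place (/g/ and /k/ are both velar), so this form is consistent with the same rule.
The rule targets /g/ (voiced velar stop), which sits after the trigger /p/ (bilabial).
Changing only its place to bilabial gives [b] — the voiced bilabial stop.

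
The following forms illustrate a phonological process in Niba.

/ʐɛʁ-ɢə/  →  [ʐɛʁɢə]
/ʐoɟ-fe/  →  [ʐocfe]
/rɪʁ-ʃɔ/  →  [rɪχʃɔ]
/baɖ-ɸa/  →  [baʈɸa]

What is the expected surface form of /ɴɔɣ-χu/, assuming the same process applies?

[ɴɔxχu]

The data show regressive voicing assimilation: /ɟ/ → [c] before /f/; /ʁ/ → [χ] before /ʃ/; /ɖ/ → [ʈ] before /ɸ/. In each pair only voicing changes, matching the following consonant, while place and manner stay constant.
No alternation appears in [ʐɛʁɢə]: there the adjacent consonants already agree in voicing (/ʁ/ and /ɢ/ are both voiced), so this form is consistent with the same rule.
/ɣ/ is a voiced velar fricative. The following trigger /χ/ is voiceless, so /ɣ/ must become voiceless as well.
A voiceless velar fricative is [x], so the surface segment is [x].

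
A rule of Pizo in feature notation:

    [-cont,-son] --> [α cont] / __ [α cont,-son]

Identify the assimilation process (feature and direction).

regressive manner assimilation

The rule copies [cont] (continuancy) from the environment onto the target stops; since [±cont] encodes the stop/fricative manner contrast, the assimilating dimension is manner.
Since the environment is written after the underscore, the trigger follows the target; the direction is regressive.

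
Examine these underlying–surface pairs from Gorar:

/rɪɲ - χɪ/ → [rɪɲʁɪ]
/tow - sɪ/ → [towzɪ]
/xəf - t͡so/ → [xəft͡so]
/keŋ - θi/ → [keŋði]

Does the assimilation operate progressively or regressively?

The segment that alternates is /χ/, which surfaces as [ʁ] when adjacent to /ɲ/.
The change voiceless → voiced matches the voicing of the preceding /ɲ/, identifying this as voicing assimilation.
The other alternating forms pattern the same way: /s/ → [z] after /w/ (voiceless → voiced, matching voiced); /θ/ → [ð] after /ŋ/ (voiceless → voiced, matching voiced) — only voicing changes, and always toward the preceding segment.
No alternation appears in [xəft͡so]: there the adjacent consonants already agree in voicing (/t͡s/ and /f/ are both voiceless), so this form is consistent with the same rule.
Since the segment that changes follows the conditioning segment, the assimilation is progressive.

progressive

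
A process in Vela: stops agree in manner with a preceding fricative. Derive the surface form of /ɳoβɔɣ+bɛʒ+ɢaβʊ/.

The rule targets /b/ (voiced bilabial stop), which sits after the trigger /ɣ/ (fricative).
A voiced bilabial fricative is [β], so the surface segment is [β].
At the second juncture, /ɢ/ likewise becomes [ʁ] adjacent to /ʒ/.

[ɳoβɔɣβɛʒʁaβʊ]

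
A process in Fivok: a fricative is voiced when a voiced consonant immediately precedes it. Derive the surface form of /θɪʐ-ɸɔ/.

[θɪʐβɔ]

/ɸ/ is a voiceless bilabial fricative. The preceding trigger /ʐ/ is voiced, so /ɸ/ must become voiced as well.
Changing only its voicing to voiced gives [β] — the voiced bilabial fricative.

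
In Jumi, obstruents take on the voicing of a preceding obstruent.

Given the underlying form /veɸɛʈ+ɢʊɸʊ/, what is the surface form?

[veɸɛʈqʊɸʊ]

The rule targets /ɢ/ (voiced uvular stop), which sits after the trigger /ʈ/ (voiceless).
The voiceless uvular stop is [q], so /ɢ/ → [q].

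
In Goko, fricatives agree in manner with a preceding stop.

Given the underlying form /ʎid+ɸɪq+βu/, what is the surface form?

[ʎidpɪqbu]

The rule targets /ɸ/ (voiceless bilabial fricative), which sits after the trigger /d/ (stop).
Changing only its manner to stop gives [p] — the voiceless bilabial stop.
The same rule applies at the second boundary: /β/ → [b] next to /q/.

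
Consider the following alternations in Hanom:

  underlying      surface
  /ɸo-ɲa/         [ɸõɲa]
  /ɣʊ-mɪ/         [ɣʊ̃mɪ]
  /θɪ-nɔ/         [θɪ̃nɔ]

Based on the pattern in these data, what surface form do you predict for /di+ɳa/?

The data show regressive nasality assimilation (vowel nasalisation): /o/ → [õ] before /ɲ/; /ʊ/ → [ʊ̃] before /m/; /ɪ/ → [ɪ̃] before /n/ — a vowel is nasalised by an immediately following nasal consonant.
/i/ sits next to the nasal /ɳ/ and is therefore nasalised to [ĩ].

[dĩɳa]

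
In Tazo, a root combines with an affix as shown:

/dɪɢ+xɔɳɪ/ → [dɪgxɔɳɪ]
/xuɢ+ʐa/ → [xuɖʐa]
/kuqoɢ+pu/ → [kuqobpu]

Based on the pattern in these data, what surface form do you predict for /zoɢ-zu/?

[zodzu]

The data show regressive place assimilation: /ɢ/ → [g] before /x/; /ɢ/ → [ɖ] before /ʐ/; /ɢ/ → [b] before /p/. In each pair only place changes, matching the following consonant, while manner and voice stay constant.
The rule targets /ɢ/ (voiced uvular stop), which sits before the trigger /z/ (alveolar).
A voiced alveolar stop is [d], so the surface segment is [d].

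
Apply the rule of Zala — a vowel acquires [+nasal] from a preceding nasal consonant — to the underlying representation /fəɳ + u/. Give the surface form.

/u/ sits next to the nasal /ɳ/ and is therefore nasalised to [ũ].

[fəɳũ]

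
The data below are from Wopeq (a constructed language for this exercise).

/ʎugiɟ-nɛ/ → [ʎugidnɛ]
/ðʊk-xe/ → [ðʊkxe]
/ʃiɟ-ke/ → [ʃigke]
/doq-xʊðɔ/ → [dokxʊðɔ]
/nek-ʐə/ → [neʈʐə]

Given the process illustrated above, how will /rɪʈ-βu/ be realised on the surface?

The data show regressive place assimilation: /ɟ/ → [d] before /n/; /ɟ/ → [g] before /k/; /q/ → [k] before /x/; /k/ → [ʈ] before /ʐ/. In each pair only place changes, matching the following consonant, while manner and voice stay constant.
No alternation appears in [ðʊkxe]: there the adjacent consonants already agree in place (/k/ and /x/ are both velar), so this form is consistent with the same rule.
/ʈ/ is a voiceless retroflex stop. The following trigger /β/ is bilabial, so /ʈ/ must become bilabial as well.
A voiceless bilabial stop is [p], so the surface segment is [p].

[rɪpβu]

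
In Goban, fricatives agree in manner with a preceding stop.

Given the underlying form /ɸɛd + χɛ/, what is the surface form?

The rule targets /χ/ (voiceless uvular fricative), which sits after the trigger /d/ (stop).
A voiceless uvular stop is [q], so the surface segment is [q].

[ɸɛdqɛ]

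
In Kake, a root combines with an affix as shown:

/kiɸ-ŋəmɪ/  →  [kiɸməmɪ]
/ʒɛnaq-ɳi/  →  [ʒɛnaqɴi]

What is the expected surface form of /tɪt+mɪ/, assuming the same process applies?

The data show progressive place assimilation: /ŋ/ → [m] after /ɸ/; /ɳ/ → [ɴ] after /q/. In each pair only place changes, matching the preceding consonant, while manner and voice stay constant.
/m/ is a voiced bilabial nasal. The preceding trigger /t/ is alveolar, so /m/ must become alveolar as well.
The voiced alveolar nasal is [n], so /m/ → [n].

[tɪtnɪ]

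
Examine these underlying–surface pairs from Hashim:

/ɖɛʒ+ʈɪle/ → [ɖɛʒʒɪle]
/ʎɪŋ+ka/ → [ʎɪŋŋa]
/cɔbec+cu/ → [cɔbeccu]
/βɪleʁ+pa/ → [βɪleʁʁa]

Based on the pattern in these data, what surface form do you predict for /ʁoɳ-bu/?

The data show progressive total assimilation (/ʈ/ → [ʒ] after /ʒ/; /k/ → [ŋ] after /ŋ/; /p/ → [ʁ] after /ʁ/): in every case the target segment becomes identical to its preceding neighbour, copying more than a single feature.
In [cɔbeccu] the two consonants at the boundary are already identical (/c/ + /c/), so the rule applies vacuously and nothing changes.
/b/ is the segment targeted by the rule; it sits immediately after /ɳ/, so it assimilates completely and surfaces as [ɳ].

[ʁoɳɳu]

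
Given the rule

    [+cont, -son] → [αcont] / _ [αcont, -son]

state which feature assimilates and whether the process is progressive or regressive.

The shared variable α links the value of [cont] on the target to that of the neighbouring obstruent. [cont] distinguishes stops from fricatives — a manner-of-articulation feature — so this is manner assimilation.
The conditioning segment sits to the right of the focus bar, meaning the trigger follows the segment that changes — regressive assimilation.

regressive manner assimilation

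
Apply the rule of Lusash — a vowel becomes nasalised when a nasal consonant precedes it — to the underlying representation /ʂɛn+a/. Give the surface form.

[ʂɛnã]

The vowel /a/ is adjacent to the preceding nasal /n/, so it acquires [+nasal] and surfaces as [ã].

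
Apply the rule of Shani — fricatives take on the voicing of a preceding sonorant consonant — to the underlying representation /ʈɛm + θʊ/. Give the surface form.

[ʈɛmðʊ]

/θ/ is a voiceless dental fricative. The preceding trigger /m/ is voiced, so /θ/ must become voiced as well.
Changing only its voicing to voiced gives [ð] — the voiced dental fricative.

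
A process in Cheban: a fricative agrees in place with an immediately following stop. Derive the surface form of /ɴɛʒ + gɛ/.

/ʒ/ is a voiced postalveolar fricative. The following trigger /g/ is velar, so /ʒ/ must become velar as well.
Changing only its place to velar gives [ɣ] — the voiced velar fricative.

[ɴɛɣgɛ]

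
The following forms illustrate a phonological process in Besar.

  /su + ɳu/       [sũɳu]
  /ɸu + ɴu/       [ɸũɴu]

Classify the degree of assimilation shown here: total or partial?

partial assimilation

The vowel /u/ surfaces as nasalised [ũ] next to the following nasal /ɳ/ — it has acquired the [+nasal] feature of its neighbour.
The other form shows the same pattern: /u/ → [ũ] before /ɴ/ — each time a vowel is nasalised next to a following nasal.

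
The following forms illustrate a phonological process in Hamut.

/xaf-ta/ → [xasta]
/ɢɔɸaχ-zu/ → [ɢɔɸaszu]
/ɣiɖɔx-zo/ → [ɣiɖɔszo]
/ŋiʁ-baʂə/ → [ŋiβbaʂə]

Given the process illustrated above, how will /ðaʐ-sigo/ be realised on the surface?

The data show regressive place assimilation: /f/ → [s] before /t/; /χ/ → [s] before /z/; /x/ → [s] before /z/; /ʁ/ → [β] before /b/. In each pair only place changes, matching the following consonant, while manner and voice stay constant.
/ʐ/ is a voiced retroflex fricative. The following trigger /s/ is alveolar, so /ʐ/ must become alveolar as well.
A voiced alveolar fricative is [z], so the surface segment is [z].

[ðazsigo]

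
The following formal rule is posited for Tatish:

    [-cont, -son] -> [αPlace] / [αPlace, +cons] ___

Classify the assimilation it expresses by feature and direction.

progressive place assimilation

The shared variable α links the value of the place features (abbreviated [Place]) on the target to the same value on the neighbouring segment, so place is the feature that assimilates.
The conditioning segment sits to the left of the focus bar, meaning the trigger precedes the segment that changes — progressive assimilation.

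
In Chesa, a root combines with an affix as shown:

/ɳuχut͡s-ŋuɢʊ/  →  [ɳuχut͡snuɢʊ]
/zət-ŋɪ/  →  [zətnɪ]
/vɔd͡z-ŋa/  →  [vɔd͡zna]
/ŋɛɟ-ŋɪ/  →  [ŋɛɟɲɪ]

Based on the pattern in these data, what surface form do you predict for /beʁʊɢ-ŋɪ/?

The data show progressive place assimilation: /ŋ/ → [n] after /t͡s/; /ŋ/ → [n] after /t/; /ŋ/ → [n] after /d͡z/; /ŋ/ → [ɲ] after /ɟ/. In each pair only place changes, matching the preceding consonant, while manner and voice stay constant.
/ŋ/ is a voiced velar nasal. The preceding trigger /ɢ/ is uvular, so /ŋ/ must become uvular as well.
The voiced uvular nasal is [ɴ], so /ŋ/ → [ɴ].

[beʁʊɢɴɪ]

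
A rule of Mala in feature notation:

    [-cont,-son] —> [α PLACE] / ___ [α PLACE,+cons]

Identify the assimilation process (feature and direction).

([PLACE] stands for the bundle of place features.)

regressive place assimilation

The rule copies the place features (abbreviated [PLACE]) from the environment onto the target, so the assimilating feature is place.
Since the environment is written after the underscore, the trigger follows the target; the direction is regressive.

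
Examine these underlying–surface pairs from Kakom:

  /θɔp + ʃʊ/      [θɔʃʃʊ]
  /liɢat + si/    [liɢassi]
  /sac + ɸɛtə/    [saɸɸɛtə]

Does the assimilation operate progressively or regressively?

Comparing underlying and surface forms, /p/ → [ʃ] is the alternation; the neighbouring /ʃ/ is constant.
The output [ʃ] is identical to the trigger /ʃ/ — every feature (place, manner, voicing) has been copied — so this is total assimilation.
The remaining alternations confirm this: /t/ → [s] before /s/; /c/ → [ɸ] before /ɸ/ — in each case the output is a copy of the following consonant.
The trigger is the following segment, so the direction is regressive (anticipatory).

regressive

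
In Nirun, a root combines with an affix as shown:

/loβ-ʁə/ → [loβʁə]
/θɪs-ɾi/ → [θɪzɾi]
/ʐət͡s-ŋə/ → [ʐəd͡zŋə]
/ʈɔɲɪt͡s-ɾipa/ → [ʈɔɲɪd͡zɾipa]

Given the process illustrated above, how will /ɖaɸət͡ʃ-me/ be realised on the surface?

The data show regressive voicing assimilation: /s/ → [z] before /ɾ/; /t͡s/ → [d͡z] before /ŋ/; /t͡s/ → [d͡z] before /ɾ/. In each pair only voicing changes, matching the following consonant, while place and manner stay constant.
No alternation appears in [loβʁə]: there the adjacent consonants already agree in voicing (/β/ and /ʁ/ are both voiced), so this form is consistent with the same rule.
/t͡ʃ/ is a voiceless postalveolar affricate. The following trigger /m/ is voiced, so /t͡ʃ/ must become voiced as well.
A voiced postalveolar affricate is [d͡ʒ], so the surface segment is [d͡ʒ].

[ɖaɸəd͡ʒme]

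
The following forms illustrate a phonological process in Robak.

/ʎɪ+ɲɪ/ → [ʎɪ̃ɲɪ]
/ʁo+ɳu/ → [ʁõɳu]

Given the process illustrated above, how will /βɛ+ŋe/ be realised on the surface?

The data show regressive nasality assimilation (vowel nasalisation): /ɪ/ → [ɪ̃] before /ɲ/; /o/ → [õ] before /ɳ/ — a vowel is nasalised by an immediately following nasal consonant.
The vowel /ɛ/ is adjacent to the following nasal /ŋ/, so it acquires [+nasal] and surfaces as [ɛ̃].

[βɛ̃ŋe]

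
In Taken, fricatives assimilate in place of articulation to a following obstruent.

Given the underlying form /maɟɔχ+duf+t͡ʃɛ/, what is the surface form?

[maɟɔsduʃt͡ʃɛ]

/χ/ is a voiceless uvular fricative. The following trigger /d/ is alveolar, so /χ/ must become alveolar as well.
Changing only its place to alveolar gives [s] — the voiceless alveolar fricative.
At the second juncture, /f/ likewise becomes [ʃ] adjacent to /t͡ʃ/.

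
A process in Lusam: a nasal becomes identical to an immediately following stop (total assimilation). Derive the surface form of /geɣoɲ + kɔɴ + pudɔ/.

[geɣokkɔppudɔ]

/ɲ/ is the segment targeted by the rule; it sits immediately before /k/, so it assimilates completely and surfaces as [k].
At the second juncture, /ɴ/ likewise becomes [p] adjacent to /p/.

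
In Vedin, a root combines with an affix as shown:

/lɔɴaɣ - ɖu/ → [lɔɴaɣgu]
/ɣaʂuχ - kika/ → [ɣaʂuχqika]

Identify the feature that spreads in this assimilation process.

place

The segment that alternates is /ɖ/, which surfaces as [g] when adjacent to /ɣ/.
/ɖ/ is retroflex while /ɣ/ is velar; the output [g] is velar, matching the trigger — so the feature that spreads is place.
The same holds elsewhere in the data: /k/ → [q] after /χ/ (velar → uvular, matching uvular) — only place changes, and always toward the preceding segment.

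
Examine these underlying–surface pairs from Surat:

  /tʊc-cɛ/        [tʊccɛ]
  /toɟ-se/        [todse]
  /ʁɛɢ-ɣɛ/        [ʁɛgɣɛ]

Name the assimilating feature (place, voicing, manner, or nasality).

Underlying /ɟ/ is realised as [d] next to /s/; /s/ itself does not change.
The change palatal → alveolar matches the place of the following /s/, identifying this as place assimilation.
The same holds elsewhere in the data: /ɢ/ → [g] before /ɣ/ (uvular → velar, matching velar) — only place changes, and always toward the following segment.
No alternation appears in [tʊccɛ]: there the adjacent consonants already agree in place (/c/ and /c/ are both palatal), so this form is consistent with the same rule.

place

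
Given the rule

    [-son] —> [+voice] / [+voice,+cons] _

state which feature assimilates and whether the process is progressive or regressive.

The target ([-son], obstruents) acquires [+voice] next to a voiced consonant ([+voice,+cons]) — it takes on the voicing of its neighbour, so the feature that spreads is voicing.
The conditioning segment sits to the left of the focus bar, meaning the trigger precedes the segment that changes — progressive assimilation.

progressive voicing assimilation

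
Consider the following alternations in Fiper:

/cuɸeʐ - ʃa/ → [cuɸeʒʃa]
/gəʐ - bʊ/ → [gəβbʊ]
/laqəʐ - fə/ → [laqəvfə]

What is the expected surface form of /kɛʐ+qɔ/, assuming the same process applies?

The data show regressive place assimilation: /ʐ/ → [ʒ] before /ʃ/; /ʐ/ → [β] before /b/; /ʐ/ → [v] before /f/. In each pair only place changes, matching the following consonant, while manner and voice stay constant.
/ʐ/ is a voiced retroflex fricative. The following trigger /q/ is uvular, so /ʐ/ must become uvular as well.
Changing only its place to uvular gives [ʁ] — the voiced uvular fricative.

[kɛʁqɔ]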